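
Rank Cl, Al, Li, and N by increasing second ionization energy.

Al < Cl < N < Li

After 1 electron has been removed, what remains? Cl⁺ still has 6 valence electrons; Al⁺ still has 2 valence electrons; Li⁺ is the bare [He] core; N⁺ still has 4 valence electrons.
Core electrons are held far more tightly than valence electrons, so Li tops the IE_2 order.
Valence configurations: Cl⁺ [Ne]3s²3p⁴, Al⁺ [Ne]3s², N⁺ [He]2s²2p².
The numbers (kJ/mol): Cl 2298, Al 1817, Li 7298, N 2856.
Overall IE_2 order: Al < Cl < N < Li.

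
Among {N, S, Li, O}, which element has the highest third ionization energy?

Li

IE_3 is the cost of taking one more electron from the +2 cation: N²⁺ still has 3 valence electrons; S²⁺ still has 4 valence electrons; Li²⁺ is already 1 electron into the core; O²⁺ still has 4 valence electrons.
Core electrons are held far more tightly than valence electrons, so Li tops the IE_3 order.
Valence configurations: N²⁺ [He]2s²2p¹, S²⁺ [Ne]3s²3p², O²⁺ [He]2s²2p².
The numbers (kJ/mol): N 4578, S 3357, Li 11815, O 5300.
So the third ionization energies run S < N < O < Li.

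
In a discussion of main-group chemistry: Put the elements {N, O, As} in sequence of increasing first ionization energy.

As, O, N

N is in period 2, group 15; O is in period 2, group 16; As is in period 4, group 15.
IE₁ increases left→right with effective nuclear charge and decreases top→bottom as the valence shell moves farther out.
These span different periods and groups, so the two trends combine.
O > As: both effects reinforce here, so O is clearly the higher of the two.
N > O: this pair runs against the simple trend — see the exception note.
Note the exception: N has a higher first ionization energy than O, contrary to the simple trend — pairing an electron in O's 2p⁴ costs repulsion energy, so O ionizes more easily than half-filled N (2p³).
For reference (kJ/mol): N 1402, O 1314, As 947.
So from lowest to highest: As < O < N.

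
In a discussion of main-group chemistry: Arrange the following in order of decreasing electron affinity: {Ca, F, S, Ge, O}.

F > S > O > Ge > Ca

O is in period 2, group 16; F is in period 2, group 17; S is in period 3, group 16; Ca is in period 4, group 2; Ge is in period 4, group 14.
Atoms with high Z_eff and room in the valence shell (especially the halogens) have the most exothermic electron affinities.
Here both period and group differ, so the two effects have to be weighed against each other.
Ge > Ca: both are in period 4; the period trend gives Ge the larger value.
O > Ge: both effects reinforce here, so O is clearly the higher of the two.
S > O: this pair runs against the simple trend — see the exception note.
F > S: relative to S, both the across-period and down-group shifts push F's electron affinity up.
Note the exception: S has a higher electron affinity than O, contrary to the simple trend — the compact 2p subshell of O repels the added electron more than S's larger 3p does.
For reference (kJ/mol): O 141, F 328, S 200, Ca 2, Ge 119.
So from highest to lowest: F > S > O > Ge > Ca.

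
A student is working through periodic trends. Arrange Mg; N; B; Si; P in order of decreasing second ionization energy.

N > B > P > Si > Mg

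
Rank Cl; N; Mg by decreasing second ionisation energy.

After 1 electron has been removed, what remains? Cl⁺ still has 6 valence electrons; N⁺ still has 4 valence electrons; Mg⁺ still has 1 valence electron.
All are still removing valence electrons, so compare the +1 ions as you would atoms: IE_2 generally rises across a period (higher Z_eff) and falls down a group (larger shell), subject to the usual subshell exceptions.
Valence configurations: Cl⁺ [Ne]3s²3p⁴, N⁺ [He]2s²2p², Mg⁺ [Ne]3s¹.
The numbers (kJ/mol): Cl 2298, N 2856, Mg 1451.
Hence IE_2: Mg < Cl < N.

N, Cl, Mg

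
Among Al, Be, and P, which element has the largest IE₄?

Be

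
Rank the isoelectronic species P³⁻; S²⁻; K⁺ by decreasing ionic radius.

P³⁻ > S²⁻ > K⁺

All of these have 18 electrons, so size is governed by nuclear charge alone: the more protons, the stronger the pull on the same electron cloud, and the smaller the ion.
Nuclear charges: K⁺ (Z=19), S²⁻ (Z=16), P³⁻ (Z=15).
Largest to smallest: P³⁻ > S²⁻ > K⁺.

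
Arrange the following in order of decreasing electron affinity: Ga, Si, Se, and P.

Se > Si > P > Ga

Si is in period 3, group 14; P is in period 3, group 15; Ga is in period 4, group 13; Se is in period 4, group 16.
Atoms with high Z_eff and room in the valence shell (especially the halogens) have the most exothermic electron affinities.
Neither a single period nor a single group — weigh both effects.
P > Ga: relative to Ga, both the across-period and down-group shifts push P's electron affinity up.
Si > P: this pair runs against the simple trend — see the exception note.
Se > Si: the two effects oppose for this pair; the across-period effect wins (195 vs 134 kJ/mol).
Note the exception: Si has a higher electron affinity than P, contrary to the simple trend — adding an electron to P's half-filled 3p³ is unfavourable, so Si (3p²) has the more exothermic EA.
Approximate values (kJ/mol): Si 134, P 72, Ga 29, Se 195.
So from highest to lowest: Se > Si > P > Ga.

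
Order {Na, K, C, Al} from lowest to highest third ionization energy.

The third ionization energy removes an electron from the +2 ion. For each element: Na²⁺ is already 1 electron into the core; K²⁺ is already 1 electron into the core; C²⁺ still has 2 valence electrons; Al²⁺ still has 1 valence electron.
Usually core removal costs more than valence removal, but here the competition is close: a tightly held n=2 valence electron can cost more to remove than an n=3 core electron, so the actual values have to decide it.
Valence configurations: C²⁺ [He]2s², Al²⁺ [Ne]3s¹.
Tabulated IE_3 (kJ/mol): Na 6910, K 4420, C 4620, Al 2745.
Overall IE_3 order: Al < K < C < Na.

Al < K < C < Na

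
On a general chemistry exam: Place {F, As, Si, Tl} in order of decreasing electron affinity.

F is in period 2, group 17; Si is in period 3, group 14; As is in period 4, group 15; Tl is in period 6, group 13.
Atoms with high Z_eff and room in the valence shell (especially the halogens) have the most exothermic electron affinities.
These span different periods and groups, so the two trends combine.
As > Tl: both effects reinforce here, so As is clearly the higher of the two.
Si > As: period and group pull opposite ways; the down-group shift dominates (134 vs 78 kJ/mol).
F > Si: both effects reinforce here, so F is clearly the higher of the two.
Approximate values (kJ/mol): F 328, Si 134, As 78, Tl 19.
So from highest to lowest: F > Si > As > Tl.

F > Si > As > Tl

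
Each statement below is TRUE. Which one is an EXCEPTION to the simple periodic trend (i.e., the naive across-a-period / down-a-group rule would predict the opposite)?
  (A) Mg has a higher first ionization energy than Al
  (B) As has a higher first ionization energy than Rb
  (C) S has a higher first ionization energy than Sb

The general trend: first ionization energy increases across a period and decreases down a group.
(A) Mg (period 3, group 2) vs Al (period 3, group 13): the stated order contradicts the simple trend.
(B) As (period 4, group 15) vs Rb (period 5, group 1): the stated order agrees with the simple trend.
(C) S (period 3, group 16) vs Sb (period 5, group 15): the stated order agrees with the simple trend.
The exception is (A): Al's single 3p electron is easier to remove than one from Mg's filled 3s².

(A)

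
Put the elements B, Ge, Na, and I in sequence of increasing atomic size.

B, Ge, I, Na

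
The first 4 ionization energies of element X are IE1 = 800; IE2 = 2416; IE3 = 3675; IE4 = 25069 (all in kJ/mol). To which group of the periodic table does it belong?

Group 13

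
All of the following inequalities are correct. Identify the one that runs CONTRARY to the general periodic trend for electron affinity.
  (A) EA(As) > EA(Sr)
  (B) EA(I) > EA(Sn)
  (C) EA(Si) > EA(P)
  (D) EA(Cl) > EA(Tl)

(C)

The general trend: electron affinity increases across a period and decreases down a group.
(A) As (period 4, group 15) vs Sr (period 5, group 2): the stated order agrees with the simple trend.
(B) I (period 5, group 17) vs Sn (period 5, group 14): the stated order agrees with the simple trend.
(C) Si (period 3, group 14) vs P (period 3, group 15): the stated order contradicts the simple trend.
(D) Cl (period 3, group 17) vs Tl (period 6, group 13): the stated order agrees with the simple trend.
The exception is (C): adding an electron to P's half-filled 3p³ is unfavourable, so Si (3p²) has the more exothermic EA.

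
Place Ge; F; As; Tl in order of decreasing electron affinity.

EA tends to increase across a period and decrease down a group, though the pattern is less regular than for IE or radius.
These span different periods and groups, so the two trends combine.
As > Tl: both effects reinforce here, so As is clearly the higher of the two.
Ge > As: this pair runs against the simple trend — see the exception note.
F > Ge: relative to Ge, both the across-period and down-group shifts push F's electron affinity up.
Note the exception: Ge has a higher electron affinity than As, contrary to the simple trend — adding an electron to As's half-filled 4p³ is unfavourable, so Ge (4p²) has the more exothermic EA.
Tabulated electron affinity (kJ/mol): F 328, Ge 119, As 78, Tl 19.
So from highest to lowest: F > Ge > As > Tl.

F, Ge, As, Tl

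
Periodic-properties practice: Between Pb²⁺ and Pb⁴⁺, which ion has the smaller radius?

Pb⁴⁺

Both ions have Z = 82 protons, but Pb⁴⁺ has lost more electrons, so its remaining electrons feel a larger effective nuclear charge per electron and are pulled in more tightly.
Higher positive charge → smaller ion, so Pb²⁺ > Pb⁴⁺.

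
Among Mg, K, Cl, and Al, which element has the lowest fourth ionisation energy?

IE_4 is the cost of taking one more electron from the +3 cation: Mg³⁺ is already 1 electron into the core; K³⁺ is already 2 electrons into the core; Cl³⁺ still has 4 valence electrons; Al³⁺ is the bare [Ne] core.
Breaking into a closed-shell core is much more expensive than removing a leftover valence electron — K, Mg and Al have the largest IE_4 here.
Approximate IE_4 values (kJ/mol): Mg 10543, K 5877, Cl 5159, Al 11577.
Putting it together, IE_4: Cl < K < Mg < Al.

Cl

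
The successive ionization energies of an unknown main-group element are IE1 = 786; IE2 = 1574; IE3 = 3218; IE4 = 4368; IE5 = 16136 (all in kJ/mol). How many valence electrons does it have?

Look for the largest jump between consecutive ionization energies: IE5/IE4 ≈ 3.7, far larger than any earlier ratio.
That jump marks the point where a core electron is being removed. So the atom has 4 valence electrons.

4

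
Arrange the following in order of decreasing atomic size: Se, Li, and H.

Li > Se > H

Radius decreases left→right (rising Z_eff, same n) and increases top→bottom (higher n).
These span different periods and groups, so the two trends combine.
Se > H: period and group pull opposite ways; the down-group shift dominates (116 vs 32 pm).
Li > Se: the two effects oppose for this pair; the across-period effect wins (133 vs 116 pm).
For reference (pm): H 32, Li 133, Se 116.
So from largest to smallest: Li > Se > H.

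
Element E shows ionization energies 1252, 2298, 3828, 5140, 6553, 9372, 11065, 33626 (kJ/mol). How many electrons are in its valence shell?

Look for the largest jump between consecutive ionization energies: IE8/IE7 ≈ 3.0, far larger than any earlier ratio.
That jump marks the point where a core electron is being removed. So the atom has 7 valence electrons.

7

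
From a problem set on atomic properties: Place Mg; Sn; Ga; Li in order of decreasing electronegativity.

Sn, Ga, Mg, Li

Electronegativity increases across a period and decreases down a group, tracking effective nuclear charge and atomic size.
A diagonal step moves right (one effect) and down (the opposite effect) at once.
Mg > Li: period and group pull opposite ways; the across-period shift dominates (1.31 vs 0.98).
Ga > Mg: the two effects oppose for this pair; the across-period effect wins (1.81 vs 1.31).
Sn > Ga: period and group pull opposite ways; the across-period shift dominates (1.96 vs 1.81).
For reference (Pauling): Li 0.98, Mg 1.31, Ga 1.81, Sn 1.96.
So from highest to lowest: Sn > Ga > Mg > Li.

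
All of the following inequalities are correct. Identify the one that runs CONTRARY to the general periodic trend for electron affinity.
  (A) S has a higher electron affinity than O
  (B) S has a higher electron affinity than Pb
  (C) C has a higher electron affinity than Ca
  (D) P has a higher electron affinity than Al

(A)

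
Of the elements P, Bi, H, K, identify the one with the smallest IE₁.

IE₁ increases left→right with effective nuclear charge and decreases top→bottom as the valence shell moves farther out.
These span different periods and groups, so the two trends combine.
Bi > K: the two effects oppose for this pair; the across-period effect wins (703 vs 419 kJ/mol).
P > Bi: P sits above Bi in group 15, so the down-group effect alone puts P higher.
H > P: the two effects oppose for this pair; the down-group effect wins (1312 vs 1012 kJ/mol).
For reference (kJ/mol): H 1312, P 1012, K 419, Bi 703.
The smallest IE₁ among these belongs to K.

K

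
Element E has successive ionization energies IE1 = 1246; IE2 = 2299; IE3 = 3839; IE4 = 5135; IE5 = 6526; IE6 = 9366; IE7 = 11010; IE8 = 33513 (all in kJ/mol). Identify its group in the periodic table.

Look for the largest jump between consecutive ionization energies: IE8/IE7 ≈ 3.0, far larger than any earlier ratio.
That jump marks the point where a core electron is being removed. So the atom has 7 valence electrons.
A main-group element with 7 valence electrons is in group 17.

Group 17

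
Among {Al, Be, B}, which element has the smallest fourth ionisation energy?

The fourth ionization energy removes an electron from the +3 ion. For each element: Al³⁺ is the bare [Ne] core; Be³⁺ is already 1 electron into the core; B³⁺ is the bare [He] core.
All of these are removing an electron from a noble-gas core or deeper; the smaller core (lower principal quantum number) is held far more tightly, and within a period the higher nuclear charge binds the same core more tightly.
Tabulated IE_4 (kJ/mol): Al 11577, Be 21007, B 25026.
Hence IE_4: Al < Be < B.

Al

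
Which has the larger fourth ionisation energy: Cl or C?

IE_4 is the cost of taking one more electron from the +3 cation: Cl³⁺ still has 4 valence electrons; C³⁺ still has 1 valence electron.
All are still removing valence electrons, so compare the +3 ions as you would atoms: IE_4 generally rises across a period (higher Z_eff) and falls down a group (larger shell), subject to the usual subshell exceptions.
Valence configurations: Cl³⁺ [Ne]3s²3p², C³⁺ [He]2s¹.
Approximate IE_4 values (kJ/mol): Cl 5159, C 6223.
So the fourth ionization energies run Cl < C.

C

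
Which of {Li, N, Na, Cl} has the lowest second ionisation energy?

The second ionization energy removes an electron from the +1 ion. For each element: Li⁺ is the bare [He] core; N⁺ still has 4 valence electrons; Na⁺ is the bare [Ne] core; Cl⁺ still has 6 valence electrons.
Core electrons are held far more tightly than valence electrons, so Na and Li top the IE_2 order.
Valence configurations: N⁺ [He]2s²2p², Cl⁺ [Ne]3s²3p⁴.
Tabulated IE_2 (kJ/mol): Li 7298, N 2856, Na 4562, Cl 2298.
So the second ionization energies run Cl < N < Na < Li.

Cl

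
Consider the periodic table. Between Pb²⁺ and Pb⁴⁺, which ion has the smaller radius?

Both ions have Z = 82 protons, but Pb⁴⁺ has lost more electrons, so its remaining electrons feel a larger effective nuclear charge per electron and are pulled in more tightly.
Higher positive charge → smaller ion, so Pb²⁺ > Pb⁴⁺.

Pb⁴⁺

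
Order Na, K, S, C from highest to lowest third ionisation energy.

Na > C > K > S

After 2 electrons have been removed, what remains? Na²⁺ is already 1 electron into the core; K²⁺ is already 1 electron into the core; S²⁺ still has 4 valence electrons; C²⁺ still has 2 valence electrons.
Usually core removal costs more than valence removal, but here the competition is close: a tightly held n=2 valence electron can cost more to remove than an n=3 core electron, so the actual values have to decide it.
Valence configurations: S²⁺ [Ne]3s²3p², C²⁺ [He]2s².
Tabulated IE_3 (kJ/mol): Na 6910, K 4420, S 3357, C 4620.
Putting it together, IE_3: S < K < C < Na.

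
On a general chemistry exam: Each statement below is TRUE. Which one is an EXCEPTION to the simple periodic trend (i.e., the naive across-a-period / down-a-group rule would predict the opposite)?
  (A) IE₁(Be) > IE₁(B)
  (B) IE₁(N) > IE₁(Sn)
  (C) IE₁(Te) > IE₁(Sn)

(A)

The general trend: first ionization energy increases across a period and decreases down a group.
(A) Be (period 2, group 2) vs B (period 2, group 13): the stated order contradicts the simple trend.
(B) N (period 2, group 15) vs Sn (period 5, group 14): the stated order agrees with the simple trend.
(C) Te (period 5, group 16) vs Sn (period 5, group 14): the stated order agrees with the simple trend.
The exception is (A): removing B's lone 2p electron is easier than breaking Be's filled 2s².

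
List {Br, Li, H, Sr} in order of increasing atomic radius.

H < Br < Li < Sr

H is in period 1, group 1; Li is in period 2, group 1; Br is in period 4, group 17; Sr is in period 5, group 2.
Moving right in a period, electrons are added to the same shell under a stronger nuclear pull, so atoms get smaller; moving down, a new shell is opened and atoms get larger.
These span different periods and groups, so the two trends combine.
Br > H: the two effects oppose for this pair; the down-group effect wins (114 vs 32 pm).
Li > Br: the two effects oppose for this pair; the across-period effect wins (133 vs 114 pm).
Sr > Li: the two effects oppose for this pair; the down-group effect wins (185 vs 133 pm).
Tabulated atomic radius (pm): H 32, Li 133, Br 114, Sr 185.
So from smallest to largest: H < Br < Li < Sr.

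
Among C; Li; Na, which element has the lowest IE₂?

C

The second ionization energy removes an electron from the +1 ion. For each element: C⁺ still has 3 valence electrons; Li⁺ is the bare [He] core; Na⁺ is the bare [Ne] core.
Pulling an electron out of a noble-gas core costs far more than removing a remaining valence electron, so Na and Li sit at the high end of IE_2.
The numbers (kJ/mol): C 2353, Li 7298, Na 4562.
So the second ionization energies run C < Na < Li.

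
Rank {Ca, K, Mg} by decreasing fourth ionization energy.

Mg > Ca > K

After 3 electrons have been removed, what remains? Ca³⁺ is already 1 electron into the core; K³⁺ is already 2 electrons into the core; Mg³⁺ is already 1 electron into the core.
All of these are removing an electron from a noble-gas core or deeper; the smaller core (lower principal quantum number) is held far more tightly, and within a period the higher nuclear charge binds the same core more tightly.
The numbers (kJ/mol): Ca 6491, K 5877, Mg 10543.
Hence IE_4: K < Ca < Mg.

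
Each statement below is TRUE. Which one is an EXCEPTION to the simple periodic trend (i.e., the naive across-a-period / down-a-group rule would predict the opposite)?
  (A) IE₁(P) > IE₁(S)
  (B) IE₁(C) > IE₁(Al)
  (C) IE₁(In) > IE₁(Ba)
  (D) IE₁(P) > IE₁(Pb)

The general trend: first ionisation energy increases across a period and decreases down a group.
(A) P (period 3, group 15) vs S (period 3, group 16): the stated order contradicts the simple trend.
(B) C (period 2, group 14) vs Al (period 3, group 13): the stated order agrees with the simple trend.
(C) In (period 5, group 13) vs Ba (period 6, group 2): the stated order agrees with the simple trend.
(D) P (period 3, group 15) vs Pb (period 6, group 14): the stated order agrees with the simple trend.
The exception is (A): S (3p⁴) ionizes more easily than half-filled P (3p³) because the paired 3p electron in S is pushed out by e⁻–e⁻ repulsion.

(A)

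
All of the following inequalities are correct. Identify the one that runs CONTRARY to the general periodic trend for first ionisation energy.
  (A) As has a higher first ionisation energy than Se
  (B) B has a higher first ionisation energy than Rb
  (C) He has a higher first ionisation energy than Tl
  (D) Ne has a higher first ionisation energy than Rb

(A)

The general trend: first ionisation energy increases across a period and decreases down a group.
(A) As (period 4, group 15) vs Se (period 4, group 16): the stated order contradicts the simple trend.
(B) B (period 2, group 13) vs Rb (period 5, group 1): the stated order agrees with the simple trend.
(C) He (period 1, group 18) vs Tl (period 6, group 13): the stated order agrees with the simple trend.
(D) Ne (period 2, group 18) vs Rb (period 5, group 1): the stated order agrees with the simple trend.
The exception is (A): Se (4p⁴) ionizes more easily than half-filled As (4p³).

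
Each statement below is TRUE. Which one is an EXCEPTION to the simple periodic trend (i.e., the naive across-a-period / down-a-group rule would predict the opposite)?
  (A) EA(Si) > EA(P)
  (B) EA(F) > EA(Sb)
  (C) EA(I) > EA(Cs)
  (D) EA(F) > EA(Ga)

The general trend: electron affinity increases across a period and decreases down a group.
(A) Si (period 3, group 14) vs P (period 3, group 15): the stated order contradicts the simple trend.
(B) F (period 2, group 17) vs Sb (period 5, group 15): the stated order agrees with the simple trend.
(C) I (period 5, group 17) vs Cs (period 6, group 1): the stated order agrees with the simple trend.
(D) F (period 2, group 17) vs Ga (period 4, group 13): the stated order agrees with the simple trend.
The exception is (A): adding an electron to P's half-filled 3p³ is unfavourable, so Si (3p²) has the more exothermic EA.

(A)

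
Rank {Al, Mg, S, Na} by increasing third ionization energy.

Al, S, Na, Mg

After 2 electrons have been removed, what remains? Al²⁺ still has 1 valence electron; Mg²⁺ is the bare [Ne] core; S²⁺ still has 4 valence electrons; Na²⁺ is already 1 electron into the core.
Breaking into a closed-shell core is much more expensive than removing a leftover valence electron — Na and Mg have the largest IE_3 here.
Valence configurations: Al²⁺ [Ne]3s¹, S²⁺ [Ne]3s²3p².
Approximate IE_3 values (kJ/mol): Al 2745, Mg 7733, S 3357, Na 6910.
Hence IE_3: Al < S < Na < Mg.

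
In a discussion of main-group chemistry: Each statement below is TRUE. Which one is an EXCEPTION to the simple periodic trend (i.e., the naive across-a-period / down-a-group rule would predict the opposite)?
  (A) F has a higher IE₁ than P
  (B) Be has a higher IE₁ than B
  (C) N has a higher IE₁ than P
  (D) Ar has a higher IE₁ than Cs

The general trend: IE₁ increases across a period and decreases down a group.
(A) F (period 2, group 17) vs P (period 3, group 15): the stated order agrees with the simple trend.
(B) Be (period 2, group 2) vs B (period 2, group 13): the stated order contradicts the simple trend.
(C) N (period 2, group 15) vs P (period 3, group 15): the stated order agrees with the simple trend.
(D) Ar (period 3, group 18) vs Cs (period 6, group 1): the stated order agrees with the simple trend.
The exception is (B): removing B's lone 2p electron is easier than breaking Be's filled 2s².

(B)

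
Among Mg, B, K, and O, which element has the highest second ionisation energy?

O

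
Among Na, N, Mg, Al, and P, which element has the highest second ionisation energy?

Na

The second ionization energy removes an electron from the +1 ion. For each element: Na⁺ is the bare [Ne] core; N⁺ still has 4 valence electrons; Mg⁺ still has 1 valence electron; Al⁺ still has 2 valence electrons; P⁺ still has 4 valence electrons.
Breaking into a closed-shell core is much more expensive than removing a leftover valence electron — Na has the largest IE_2 here.
Valence configurations: N⁺ [He]2s²2p², Mg⁺ [Ne]3s¹, Al⁺ [Ne]3s², P⁺ [Ne]3s²3p².
Tabulated IE_2 (kJ/mol): Na 4562, N 2856, Mg 1451, Al 1817, P 1907.
Overall IE_2 order: Mg < Al < P < N < Na.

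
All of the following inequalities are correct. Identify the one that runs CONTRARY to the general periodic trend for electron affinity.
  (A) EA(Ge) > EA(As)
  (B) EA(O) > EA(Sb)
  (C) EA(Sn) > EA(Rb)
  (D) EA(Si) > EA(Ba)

(A)

The general trend: electron affinity increases across a period and decreases down a group.
(A) Ge (period 4, group 14) vs As (period 4, group 15): the stated order contradicts the simple trend.
(B) O (period 2, group 16) vs Sb (period 5, group 15): the stated order agrees with the simple trend.
(C) Sn (period 5, group 14) vs Rb (period 5, group 1): the stated order agrees with the simple trend.
(D) Si (period 3, group 14) vs Ba (period 6, group 2): the stated order agrees with the simple trend.
The exception is (A): adding an electron to As's half-filled 4p³ is unfavourable, so Ge (4p²) has the more exothermic EA.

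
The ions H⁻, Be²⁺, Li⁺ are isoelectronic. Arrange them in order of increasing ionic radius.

Be²⁺, Li⁺, H⁻

All of these have 2 electrons, so size is governed by nuclear charge alone: the more protons, the stronger the pull on the same electron cloud, and the smaller the ion.
Nuclear charges: Be²⁺ (Z=4), Li⁺ (Z=3), H⁻ (Z=1).
Smallest to largest: Be²⁺ < Li⁺ < H⁻.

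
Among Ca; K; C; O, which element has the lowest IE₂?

Ca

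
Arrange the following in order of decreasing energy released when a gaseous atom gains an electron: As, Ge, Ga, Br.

Br > Ge > As > Ga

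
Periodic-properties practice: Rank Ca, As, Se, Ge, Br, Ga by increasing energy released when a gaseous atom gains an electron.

Ca < Ga < As < Ge < Se < Br

Electron affinity generally becomes more exothermic across a period toward the halogens and less exothermic down a group.
All lie in period 4; the across-period trend (electron affinity increases left to right) applies, with the exception below.
Note the exception: Ge has a higher electron affinity than As, contrary to the simple trend — adding an electron to As's half-filled 4p³ is unfavourable, so Ge (4p²) has the more exothermic EA.
Approximate values (kJ/mol): Ca 2, Ga 29, Ge 119, As 78, Se 195, Br 325.
So from lowest to highest: Ca < Ga < As < Ge < Se < Br.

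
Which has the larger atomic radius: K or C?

K

C is in period 2, group 14; K is in period 4, group 1.
Across a period the added protons contract the valence shell; down a group each new principal shell makes the atom larger.
Here both period and group differ, so the two effects have to be weighed against each other.
K > C: relative to C, both the across-period and down-group shifts push K's atomic radius up.
Approximate values (pm): C 75, K 196.
So K has the larger atomic radius (K > C).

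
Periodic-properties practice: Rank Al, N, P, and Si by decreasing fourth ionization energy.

Al, N, P, Si

The fourth ionization energy removes an electron from the +3 ion. For each element: Al³⁺ is the bare [Ne] core; N³⁺ still has 2 valence electrons; P³⁺ still has 2 valence electrons; Si³⁺ still has 1 valence electron.
Pulling an electron out of a noble-gas core costs far more than removing a remaining valence electron, so Al sits at the high end of IE_4.
Valence configurations: N³⁺ [He]2s², P³⁺ [Ne]3s², Si³⁺ [Ne]3s¹.
Approximate IE_4 values (kJ/mol): Al 11577, N 7475, P 4964, Si 4356.
Overall IE_4 order: Si < P < N < Al.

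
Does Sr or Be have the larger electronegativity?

Be is in period 2, group 2; Sr is in period 5, group 2.
Atoms toward the upper right of the periodic table pull bonding electrons most strongly.
All are in group 2, so electronegativity increases up the group.
So Be has the larger electronegativity (Be > Sr).

Be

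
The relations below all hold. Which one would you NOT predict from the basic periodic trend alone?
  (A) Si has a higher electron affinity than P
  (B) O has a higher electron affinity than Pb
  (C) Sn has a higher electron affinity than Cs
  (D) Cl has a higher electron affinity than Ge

(A)

The general trend: electron affinity increases across a period and decreases down a group.
(A) Si (period 3, group 14) vs P (period 3, group 15): the stated order contradicts the simple trend.
(B) O (period 2, group 16) vs Pb (period 6, group 14): the stated order agrees with the simple trend.
(C) Sn (period 5, group 14) vs Cs (period 6, group 1): the stated order agrees with the simple trend.
(D) Cl (period 3, group 17) vs Ge (period 4, group 14): the stated order agrees with the simple trend.
The exception is (A): adding an electron to P's half-filled 3p³ is unfavourable, so Si (3p²) has the more exothermic EA.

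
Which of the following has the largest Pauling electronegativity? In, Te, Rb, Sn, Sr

Te

Electronegativity increases across a period and decreases down a group, tracking effective nuclear charge and atomic size.
All lie in period 5, so electronegativity increases left to right.
The largest Pauling electronegativity among these belongs to Te.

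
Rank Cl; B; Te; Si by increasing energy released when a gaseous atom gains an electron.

B < Si < Te < Cl

Electron affinity generally becomes more exothermic across a period toward the halogens and less exothermic down a group.
These span different periods and groups, so the two trends combine.
Si > B: period and group pull opposite ways; the across-period shift dominates (134 vs 27 kJ/mol).
Te > Si: period and group pull opposite ways; the across-period shift dominates (190 vs 134 kJ/mol).
Cl > Te: relative to Te, both the across-period and down-group shifts push Cl's electron affinity up.
Approximate values (kJ/mol): B 27, Si 134, Cl 349, Te 190.
So from lowest to highest: B < Si < Te < Cl.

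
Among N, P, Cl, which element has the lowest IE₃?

Consider each +2 ion: N²⁺ still has 3 valence electrons; P²⁺ still has 3 valence electrons; Cl²⁺ still has 5 valence electrons.
All are still removing valence electrons, so compare the +2 ions as you would atoms: IE_3 generally rises across a period (higher Z_eff) and falls down a group (larger shell), subject to the usual subshell exceptions.
Valence configurations: N²⁺ [He]2s²2p¹, P²⁺ [Ne]3s²3p¹, Cl²⁺ [Ne]3s²3p³.
Approximate IE_3 values (kJ/mol): N 4578, P 2914, Cl 3822.
Overall IE_3 order: P < Cl < N.

P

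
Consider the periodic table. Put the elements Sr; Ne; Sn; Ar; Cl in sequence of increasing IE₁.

Ne is in period 2, group 18; Cl is in period 3, group 17; Ar is in period 3, group 18; Sr is in period 5, group 2; Sn is in period 5, group 14.
IE₁ increases left→right with effective nuclear charge and decreases top→bottom as the valence shell moves farther out.
Neither a single period nor a single group — weigh both effects.
Sn > Sr: Sn lies to the right of Sr in period 5, so the across-period effect alone puts Sn higher.
Cl > Sn: both effects reinforce here, so Cl is clearly the higher of the two.
Ar > Cl: both are in period 3; the period trend gives Ar the larger value.
Ne > Ar: Ne sits above Ar in group 18, so the down-group effect alone puts Ne higher.
For reference (kJ/mol): Ne 2081, Cl 1251, Ar 1521, Sr 550, Sn 709.
So from lowest to highest: Sr < Sn < Cl < Ar < Ne.

Sr, Sn, Cl, Ar, Ne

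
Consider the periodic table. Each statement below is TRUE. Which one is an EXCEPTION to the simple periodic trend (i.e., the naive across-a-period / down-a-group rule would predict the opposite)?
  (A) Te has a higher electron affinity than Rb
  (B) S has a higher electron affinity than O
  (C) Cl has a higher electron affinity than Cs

(B)

The general trend: electron affinity increases across a period and decreases down a group.
(A) Te (period 5, group 16) vs Rb (period 5, group 1): the stated order agrees with the simple trend.
(B) S (period 3, group 16) vs O (period 2, group 16): the stated order contradicts the simple trend.
(C) Cl (period 3, group 17) vs Cs (period 6, group 1): the stated order agrees with the simple trend.
The exception is (B): the compact 2p subshell of O repels the added electron more than S's larger 3p does.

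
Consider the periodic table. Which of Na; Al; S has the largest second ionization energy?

Na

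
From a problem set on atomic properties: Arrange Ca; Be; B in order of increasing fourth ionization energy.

Ca < Be < B

IE_4 is the cost of taking one more electron from the +3 cation: Ca³⁺ is already 1 electron into the core; Be³⁺ is already 1 electron into the core; B³⁺ is the bare [He] core.
All of these are removing an electron from a noble-gas core or deeper; the smaller core (lower principal quantum number) is held far more tightly, and within a period the higher nuclear charge binds the same core more tightly.
The numbers (kJ/mol): Ca 6491, Be 21007, B 25026.
So the fourth ionization energies run Ca < Be < B.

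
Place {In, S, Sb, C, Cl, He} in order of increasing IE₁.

Removing the outermost electron gets harder across a period and easier down a group.
Neither a single period nor a single group — weigh both effects.
Sb > In: Sb lies to the right of In in period 5, so the across-period effect alone puts Sb higher.
S > Sb: relative to Sb, both the across-period and down-group shifts push S's first ionization energy up.
C > S: period and group pull opposite ways; the down-group shift dominates (1086 vs 1000 kJ/mol).
Cl > C: the two effects oppose for this pair; the across-period effect wins (1251 vs 1086 kJ/mol).
He > Cl: relative to Cl, both the across-period and down-group shifts push He's first ionization energy up.
Approximate values (kJ/mol): He 2372, C 1086, S 1000, Cl 1251, In 558, Sb 831.
So from lowest to highest: In < Sb < S < C < Cl < He.

In, Sb, S, C, Cl, He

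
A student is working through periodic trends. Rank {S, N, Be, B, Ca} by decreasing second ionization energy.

After 1 electron has been removed, what remains? S⁺ still has 5 valence electrons; N⁺ still has 4 valence electrons; Be⁺ still has 1 valence electron; B⁺ still has 2 valence electrons; Ca⁺ still has 1 valence electron.
All are still removing valence electrons, so compare the +1 ions as you would atoms: IE_2 generally rises across a period (higher Z_eff) and falls down a group (larger shell), subject to the usual subshell exceptions.
Valence configurations: S⁺ [Ne]3s²3p³, N⁺ [He]2s²2p², Be⁺ [He]2s¹, B⁺ [He]2s², Ca⁺ [Ar]4s¹.
The numbers (kJ/mol): S 2252, N 2856, Be 1757, B 2427, Ca 1145.
Putting it together, IE_2: Ca < Be < S < B < N.

N, B, S, Be, Ca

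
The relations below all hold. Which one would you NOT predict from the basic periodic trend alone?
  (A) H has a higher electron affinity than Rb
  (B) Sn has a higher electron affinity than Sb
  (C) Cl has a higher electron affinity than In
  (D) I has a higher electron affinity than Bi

(B)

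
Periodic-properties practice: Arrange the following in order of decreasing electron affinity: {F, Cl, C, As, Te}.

Electron affinity generally becomes more exothermic across a period toward the halogens and less exothermic down a group.
Here both period and group differ, so the two effects have to be weighed against each other.
C > As: the two effects oppose for this pair; the down-group effect wins (122 vs 78 kJ/mol).
Te > C: period and group pull opposite ways; the across-period shift dominates (190 vs 122 kJ/mol).
F > Te: both effects reinforce here, so F is clearly the higher of the two.
Cl > F: this pair runs against the simple trend — see the exception note.
Note the exception: Cl has a higher electron affinity than F, contrary to the simple trend — F's small 2p subshell makes the incoming electron feel strong e⁻–e⁻ repulsion, so Cl actually releases more energy on gaining an electron.
Approximate values (kJ/mol): C 122, F 328, Cl 349, As 78, Te 190.
So from highest to lowest: Cl > F > Te > C > As.

Cl > F > Te > C > As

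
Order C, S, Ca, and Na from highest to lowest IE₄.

Consider each +3 ion: C³⁺ still has 1 valence electron; S³⁺ still has 3 valence electrons; Ca³⁺ is already 1 electron into the core; Na³⁺ is already 2 electrons into the core.
Core electrons are held far more tightly than valence electrons, so Ca and Na top the IE_4 order.
Valence configurations: C³⁺ [He]2s¹, S³⁺ [Ne]3s²3p¹.
The numbers (kJ/mol): C 6223, S 4556, Ca 6491, Na 9543.
Hence IE_4: S < C < Ca < Na.

Na > Ca > C > S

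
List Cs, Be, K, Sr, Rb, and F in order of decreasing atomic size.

Be is in period 2, group 2; F is in period 2, group 17; K is in period 4, group 1; Rb is in period 5, group 1; Sr is in period 5, group 2; Cs is in period 6, group 1.
Atomic radius shrinks across a period as nuclear charge pulls the same shell inward, and grows down a group as new shells are added.
Here both period and group differ, so the two effects have to be weighed against each other.
Be > F: both are in period 2; the period trend gives Be the larger value.
Sr > Be: they share group 2; the group trend gives Sr the larger value.
K > Sr: period and group pull opposite ways; the across-period shift dominates (196 vs 185 pm).
Rb > K: they share group 1; the group trend gives Rb the larger value.
Cs > Rb: they share group 1; the group trend gives Cs the larger value.
Tabulated atomic radius (pm): Be 102, F 64, K 196, Rb 210, Sr 185, Cs 232.
So from largest to smallest: Cs > Rb > K > Sr > Be > F.

Cs > Rb > K > Sr > Be > F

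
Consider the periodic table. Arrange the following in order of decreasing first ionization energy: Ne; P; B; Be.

Be is in period 2, group 2; B is in period 2, group 13; Ne is in period 2, group 18; P is in period 3, group 15.
First ionization energy rises across a period (greater Z_eff holds electrons more tightly) and falls down a group (valence electrons are farther from the nucleus).
These span different periods and groups, so the two trends combine.
Be > B: this pair runs against the simple trend — see the exception note.
P > Be: period and group pull opposite ways; the across-period shift dominates (1012 vs 900 kJ/mol).
Ne > P: both effects reinforce here, so Ne is clearly the higher of the two.
Note the exception: Be has a higher first ionization energy than B, contrary to the simple trend — removing B's lone 2p electron is easier than breaking Be's filled 2s².
Tabulated first ionization energy (kJ/mol): Be 900, B 801, Ne 2081, P 1012.
So from highest to lowest: Ne > P > Be > B.

Ne > P > Be > B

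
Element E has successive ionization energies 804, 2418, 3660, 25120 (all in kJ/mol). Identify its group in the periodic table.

Group 13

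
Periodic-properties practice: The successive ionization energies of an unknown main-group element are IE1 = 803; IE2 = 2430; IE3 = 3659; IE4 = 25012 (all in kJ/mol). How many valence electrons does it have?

Look for the largest jump between consecutive ionization energies: IE4/IE3 ≈ 6.8, far larger than any earlier ratio.
That jump marks the point where a core electron is being removed. So the atom has 3 valence electrons.

3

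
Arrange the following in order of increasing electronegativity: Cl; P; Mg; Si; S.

Mg is in period 3, group 2; Si is in period 3, group 14; P is in period 3, group 15; S is in period 3, group 16; Cl is in period 3, group 17.
Electronegativity increases across a period and decreases down a group, tracking effective nuclear charge and atomic size.
All lie in period 3, so electronegativity increases left to right.
So from lowest to highest: Mg < Si < P < S < Cl.

Mg < Si < P < S < Cl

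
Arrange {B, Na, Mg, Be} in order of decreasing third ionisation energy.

The third ionization energy removes an electron from the +2 ion. For each element: B²⁺ still has 1 valence electron; Na²⁺ is already 1 electron into the core; Mg²⁺ is the bare [Ne] core; Be²⁺ is the bare [He] core.
Core electrons are held far more tightly than valence electrons, so Na, Mg and Be top the IE_3 order.
Approximate IE_3 values (kJ/mol): B 3660, Na 6910, Mg 7733, Be 14849.
Hence IE_3: B < Na < Mg < Be.

Be, Mg, Na, B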